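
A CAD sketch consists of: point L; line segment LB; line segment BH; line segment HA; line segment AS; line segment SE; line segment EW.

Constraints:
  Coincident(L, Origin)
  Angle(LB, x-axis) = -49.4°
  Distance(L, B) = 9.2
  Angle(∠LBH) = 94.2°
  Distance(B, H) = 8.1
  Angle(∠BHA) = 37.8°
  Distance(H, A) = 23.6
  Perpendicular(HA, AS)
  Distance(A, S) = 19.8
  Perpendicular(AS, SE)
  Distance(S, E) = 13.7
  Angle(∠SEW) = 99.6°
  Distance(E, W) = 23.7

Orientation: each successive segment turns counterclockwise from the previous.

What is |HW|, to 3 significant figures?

6.94

AS is perpendicular to SE, so SE runs at -1.40°; with |SE| = 13.7, E = (2.13, -21.7). ∠SEW = 99.6° gives EW at 79.0° from the x-axis; with |EW| = 23.7, W = (6.65, 1.53). Then |HW| = |W − H| = 6.94.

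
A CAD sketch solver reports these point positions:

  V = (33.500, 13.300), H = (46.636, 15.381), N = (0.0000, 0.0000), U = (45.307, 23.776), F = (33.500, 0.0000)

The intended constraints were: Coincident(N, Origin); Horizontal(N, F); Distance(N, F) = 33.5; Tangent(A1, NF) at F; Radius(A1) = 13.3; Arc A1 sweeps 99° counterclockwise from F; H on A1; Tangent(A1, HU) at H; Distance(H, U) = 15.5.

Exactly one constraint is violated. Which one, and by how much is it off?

Distance(H, U) = 15.5 — off by 7.00.

N = (0.00, 0.00) ✓; N.y = 0.00, F.y = 0.00 ✓; |NF| = 33.50 ✓; ∠(VF, FN) = 90.00° ✓; |VF| = 13.30 ✓; bearing(V→H) − bearing(V→F) = 99.00° ✓; |VH| = 13.30 ✓; ∠(VH, HU) = 90.01° ✓; |HU| = 8.500 ✗.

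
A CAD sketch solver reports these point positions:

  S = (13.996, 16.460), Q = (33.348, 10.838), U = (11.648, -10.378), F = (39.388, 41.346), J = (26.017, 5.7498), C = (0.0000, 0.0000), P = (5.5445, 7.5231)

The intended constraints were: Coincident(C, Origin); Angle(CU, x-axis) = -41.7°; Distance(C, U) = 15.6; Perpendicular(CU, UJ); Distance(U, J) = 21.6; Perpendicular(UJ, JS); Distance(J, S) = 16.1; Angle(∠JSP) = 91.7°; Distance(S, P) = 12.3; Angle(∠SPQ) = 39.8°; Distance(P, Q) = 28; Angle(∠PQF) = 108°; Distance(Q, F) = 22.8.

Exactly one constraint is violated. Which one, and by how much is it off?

Distance(Q, F) = 22.8 — off by 8.30.

C = (0.00, 0.00) ✓; CU at -41.70° ✓; |CU| = 15.60 ✓; ∠(CU, UJ) = 90.00° ✓; |UJ| = 21.60 ✓; ∠(UJ, JS) = 90.00° ✓; |JS| = 16.10 ✓; ∠JSP = 91.70° ✓; |SP| = 12.30 ✓; ∠SPQ = 39.80° ✓; |PQ| = 28.00 ✓; ∠PQF = 108.0° ✓; |QF| = 31.10 ✗.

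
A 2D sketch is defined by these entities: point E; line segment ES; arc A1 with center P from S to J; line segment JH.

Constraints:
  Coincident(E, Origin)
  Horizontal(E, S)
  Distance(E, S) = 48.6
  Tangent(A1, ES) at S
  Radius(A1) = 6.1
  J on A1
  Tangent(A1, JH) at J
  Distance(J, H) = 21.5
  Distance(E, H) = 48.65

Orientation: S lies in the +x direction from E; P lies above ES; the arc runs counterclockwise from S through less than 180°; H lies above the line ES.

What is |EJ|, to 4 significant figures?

54.35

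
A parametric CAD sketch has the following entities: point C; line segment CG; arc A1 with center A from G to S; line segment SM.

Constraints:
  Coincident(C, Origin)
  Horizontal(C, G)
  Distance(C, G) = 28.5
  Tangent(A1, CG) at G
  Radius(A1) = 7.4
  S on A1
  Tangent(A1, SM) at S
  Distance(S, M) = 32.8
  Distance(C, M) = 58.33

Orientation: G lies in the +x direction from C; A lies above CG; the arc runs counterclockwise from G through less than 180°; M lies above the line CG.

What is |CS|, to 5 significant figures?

35.908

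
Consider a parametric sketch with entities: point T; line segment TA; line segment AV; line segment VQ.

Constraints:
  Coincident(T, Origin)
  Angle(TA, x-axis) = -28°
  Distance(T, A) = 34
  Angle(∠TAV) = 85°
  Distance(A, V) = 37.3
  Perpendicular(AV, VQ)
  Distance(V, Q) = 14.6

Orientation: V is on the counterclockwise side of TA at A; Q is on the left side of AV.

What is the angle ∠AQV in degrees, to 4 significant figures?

68.62°

T is at the origin; TA runs at -28.0° with length 34.0, so A = 34.0·(cos -28.0°, sin -28.0°) = (30.02, -15.96). ∠TAV = 85.0°, so AV runs at -28.0° + (180° − 85.0°) = 67.00° from the x-axis; with |AV| = 37.3, V = A + 37.3·(cos 67.00°, sin 67.00°) = (44.59, 18.37). The perpendicularity gives VQ at right angles to AV; with |VQ| = 14.6 on the left of AV, Q = V + 14.6·(-0.9205, 0.3907) = (31.16, 24.08). Then cos ∠AQV = QA·QV / (|QA||QV|), giving 68.62°.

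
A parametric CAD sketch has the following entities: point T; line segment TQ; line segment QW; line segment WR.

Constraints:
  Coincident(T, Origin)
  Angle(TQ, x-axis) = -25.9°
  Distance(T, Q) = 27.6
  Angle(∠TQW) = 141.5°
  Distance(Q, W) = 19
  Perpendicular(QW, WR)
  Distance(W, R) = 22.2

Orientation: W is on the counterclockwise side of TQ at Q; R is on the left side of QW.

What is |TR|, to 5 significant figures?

40.909

T is at the origin; TQ runs at -25.9° with length 27.6, so Q = 27.6·(cos -25.9°, sin -25.9°) = (24.828, -12.056). ∠TQW = 141.5°, so QW runs at -25.9° + (180° − 141.5°) = 12.600° from the x-axis; with |QW| = 19.0, W = Q + 19.0·(cos 12.600°, sin 12.600°) = (43.370, -7.9110). QW ⟂ WR; with |WR| = 22.2 on the left of QW, R = W + 22.2·(-0.21814, 0.97592) = (38.527, 13.754). Then |TR| = |R − T| = 40.909.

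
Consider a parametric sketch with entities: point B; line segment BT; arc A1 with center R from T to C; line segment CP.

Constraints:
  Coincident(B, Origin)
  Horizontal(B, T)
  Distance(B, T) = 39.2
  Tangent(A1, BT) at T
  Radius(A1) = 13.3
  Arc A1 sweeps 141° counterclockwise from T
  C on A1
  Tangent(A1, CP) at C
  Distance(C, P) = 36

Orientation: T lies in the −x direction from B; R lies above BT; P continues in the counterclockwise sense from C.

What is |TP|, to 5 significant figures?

50.273

B is at the origin; B and T share the same y with |BT| = 39.2 and T on the −x side, so T = (-39.200, 0.0000). Since A1 is tangent to BT there, RT ⟂ BT, so R = T + (0, 13.3) = (-39.200, 13.300). On A1, T sits at bearing -90° from R; a 141° counterclockwise sweep puts C at bearing 51°, so C = R + 13.3·(cos 51°, sin 51°) = (-30.830, 23.636). A1 meets CP tangentially, so RC is at right angles to CP, so CP runs along (−sin 51°, cos 51°); with |CP| = 36.0, P = (-58.807, 46.292). Then |TP| = |P − T| = 50.273.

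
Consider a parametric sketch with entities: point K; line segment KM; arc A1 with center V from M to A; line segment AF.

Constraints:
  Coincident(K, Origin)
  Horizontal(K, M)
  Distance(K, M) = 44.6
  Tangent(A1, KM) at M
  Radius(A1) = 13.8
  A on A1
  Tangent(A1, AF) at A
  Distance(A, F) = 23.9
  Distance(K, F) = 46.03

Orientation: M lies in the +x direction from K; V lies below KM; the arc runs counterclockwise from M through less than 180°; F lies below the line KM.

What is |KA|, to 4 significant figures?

33.27

K is at the origin; K and M share the same y with |KM| = 44.6 and M on the +x side, so M = (44.60, 0.000). Since A1 is tangent to KM there, VM ⟂ KM, so V = M + (0, -13.8) = (44.60, -13.80). Since VA ⟂ AF (tangency), |VF| = √(13.8² + 23.9²) = 27.60 regardless of where A sits on A1. So F lies on both circle(K, 46.03) and circle(V, 27.60); the below-KM intersection is F = (28.45, -36.18). A is the foot of the tangent from F: A = (30.87, -12.40).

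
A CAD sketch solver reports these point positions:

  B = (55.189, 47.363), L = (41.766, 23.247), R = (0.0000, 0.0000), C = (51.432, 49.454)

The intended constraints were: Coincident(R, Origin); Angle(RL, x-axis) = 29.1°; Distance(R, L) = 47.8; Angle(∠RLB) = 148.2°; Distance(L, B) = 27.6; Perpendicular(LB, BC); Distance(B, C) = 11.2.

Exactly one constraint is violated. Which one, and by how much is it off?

Distance(B, C) = 11.2 — off by 6.90.

R = (0.00, 0.00) ✓; RL at 29.10° ✓; |RL| = 47.80 ✓; ∠RLB = 148.2° ✓; |LB| = 27.60 ✓; ∠(LB, BC) = 90.00° ✓; |BC| = 4.300 ✗.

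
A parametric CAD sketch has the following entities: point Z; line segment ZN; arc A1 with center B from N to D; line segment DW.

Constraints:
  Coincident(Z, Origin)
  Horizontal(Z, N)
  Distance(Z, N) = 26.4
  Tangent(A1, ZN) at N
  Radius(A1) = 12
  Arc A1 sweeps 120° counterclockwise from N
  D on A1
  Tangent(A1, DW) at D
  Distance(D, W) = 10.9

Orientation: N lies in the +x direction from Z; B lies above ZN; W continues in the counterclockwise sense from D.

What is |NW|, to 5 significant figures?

27.881

Z is at the origin; ZN is horizontal with |ZN| = 26.4 and N on the +x side, so N = (26.400, 0.0000). A1 meets ZN tangentially, so BN is at right angles to ZN, so B = N + (0, 12) = (26.400, 12.000). On A1, N sits at bearing -90° from B; a 120° counterclockwise sweep puts D at bearing 30°, so D = B + 12.0·(cos 30°, sin 30°) = (36.792, 18.000). Tangency of A1 to DW means the radius BD is perpendicular to DW, so DW runs along (−sin 30°, cos 30°); with |DW| = 10.9, W = (31.342, 27.440). Then |NW| = |W − N| = 27.881.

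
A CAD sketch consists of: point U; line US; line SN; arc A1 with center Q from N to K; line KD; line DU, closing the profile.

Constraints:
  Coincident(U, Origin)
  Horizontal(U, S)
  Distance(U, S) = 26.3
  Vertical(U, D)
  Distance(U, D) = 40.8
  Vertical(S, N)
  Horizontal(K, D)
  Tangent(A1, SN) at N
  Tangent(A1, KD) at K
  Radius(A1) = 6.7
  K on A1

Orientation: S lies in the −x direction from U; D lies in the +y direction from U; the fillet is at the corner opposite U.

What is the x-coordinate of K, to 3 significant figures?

-19.6

U is at the origin; US is horizontal with |US| = 26.3 and S on the −x side, so S = (-26.3, 0.00). U and D share the same x with |UD| = 40.8 and D on the +y side, so D = (0.00, 40.8). The virtual corner opposite U is at (-26.3, 40.8). A1 meets SN tangentially, so QN is at right angles to SN and since A1 is tangent to KD there, QK ⟂ KD, with radius 6.7, so the center Q sits 6.7 in from both sides at Q = (-19.6, 34.1). That places the tangent points at N = (-26.3, 34.1) on SN and K = (-19.6, 40.8) on KD. So K.x = -19.6.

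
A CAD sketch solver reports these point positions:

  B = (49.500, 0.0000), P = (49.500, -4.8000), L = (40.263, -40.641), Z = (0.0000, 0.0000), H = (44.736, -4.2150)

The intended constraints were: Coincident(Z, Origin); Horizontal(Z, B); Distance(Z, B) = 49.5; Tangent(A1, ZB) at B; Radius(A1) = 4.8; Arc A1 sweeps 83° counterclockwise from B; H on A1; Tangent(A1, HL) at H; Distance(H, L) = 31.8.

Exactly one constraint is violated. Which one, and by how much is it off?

Distance(H, L) = 31.8 — off by 4.90.

Z = (0.00, 0.00) ✓; Z.y = 0.00, B.y = 0.00 ✓; |ZB| = 49.50 ✓; ∠(PB, BZ) = 90.00° ✓; |PB| = 4.800 ✓; bearing(P→H) − bearing(P→B) = 83.00° ✓; |PH| = 4.800 ✓; ∠(PH, HL) = 90.00° ✓; |HL| = 36.70 ✗.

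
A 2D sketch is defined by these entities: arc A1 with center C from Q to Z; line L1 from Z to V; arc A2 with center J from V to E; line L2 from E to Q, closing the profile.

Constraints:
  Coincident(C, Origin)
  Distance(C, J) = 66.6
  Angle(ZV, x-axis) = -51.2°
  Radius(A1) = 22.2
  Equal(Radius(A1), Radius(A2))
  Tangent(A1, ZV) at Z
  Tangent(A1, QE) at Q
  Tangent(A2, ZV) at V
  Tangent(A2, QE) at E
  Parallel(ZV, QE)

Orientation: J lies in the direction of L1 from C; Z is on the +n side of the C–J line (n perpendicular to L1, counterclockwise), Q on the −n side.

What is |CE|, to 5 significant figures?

70.203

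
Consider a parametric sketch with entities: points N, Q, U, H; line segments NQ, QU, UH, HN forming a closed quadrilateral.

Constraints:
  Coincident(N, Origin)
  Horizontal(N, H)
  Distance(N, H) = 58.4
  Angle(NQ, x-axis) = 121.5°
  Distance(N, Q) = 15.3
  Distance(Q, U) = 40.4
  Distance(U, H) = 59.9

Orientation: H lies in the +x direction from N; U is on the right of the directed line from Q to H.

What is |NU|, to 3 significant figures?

25.8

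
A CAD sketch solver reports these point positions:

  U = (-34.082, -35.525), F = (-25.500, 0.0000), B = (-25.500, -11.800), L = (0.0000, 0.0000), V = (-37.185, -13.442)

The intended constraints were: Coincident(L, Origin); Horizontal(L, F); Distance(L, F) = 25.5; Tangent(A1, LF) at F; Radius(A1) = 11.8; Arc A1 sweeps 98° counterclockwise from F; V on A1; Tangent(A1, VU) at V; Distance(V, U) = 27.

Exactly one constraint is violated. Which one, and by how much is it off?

Distance(V, U) = 27 — off by 4.70.

L = (0.00, 0.00) ✓; L.y = 0.00, F.y = 0.00 ✓; |LF| = 25.50 ✓; ∠(BF, FL) = 90.00° ✓; |BF| = 11.80 ✓; bearing(B→V) − bearing(B→F) = 98.00° ✓; |BV| = 11.80 ✓; ∠(BV, VU) = 90.00° ✓; |VU| = 22.30 ✗.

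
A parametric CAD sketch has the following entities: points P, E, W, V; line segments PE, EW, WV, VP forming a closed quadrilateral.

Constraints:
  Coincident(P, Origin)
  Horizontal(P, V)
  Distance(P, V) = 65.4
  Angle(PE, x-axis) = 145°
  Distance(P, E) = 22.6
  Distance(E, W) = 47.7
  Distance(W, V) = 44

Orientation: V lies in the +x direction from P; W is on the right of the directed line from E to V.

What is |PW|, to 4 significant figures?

25.26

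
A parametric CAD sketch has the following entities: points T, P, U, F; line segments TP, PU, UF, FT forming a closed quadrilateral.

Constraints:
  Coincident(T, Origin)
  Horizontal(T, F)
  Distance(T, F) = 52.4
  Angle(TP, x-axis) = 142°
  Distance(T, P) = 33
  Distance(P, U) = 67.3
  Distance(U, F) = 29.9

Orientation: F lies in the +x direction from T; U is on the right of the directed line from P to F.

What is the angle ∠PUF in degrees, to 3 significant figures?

106°

Checks: |PU| = 67.30 ✓; |UF| = 29.90 ✓.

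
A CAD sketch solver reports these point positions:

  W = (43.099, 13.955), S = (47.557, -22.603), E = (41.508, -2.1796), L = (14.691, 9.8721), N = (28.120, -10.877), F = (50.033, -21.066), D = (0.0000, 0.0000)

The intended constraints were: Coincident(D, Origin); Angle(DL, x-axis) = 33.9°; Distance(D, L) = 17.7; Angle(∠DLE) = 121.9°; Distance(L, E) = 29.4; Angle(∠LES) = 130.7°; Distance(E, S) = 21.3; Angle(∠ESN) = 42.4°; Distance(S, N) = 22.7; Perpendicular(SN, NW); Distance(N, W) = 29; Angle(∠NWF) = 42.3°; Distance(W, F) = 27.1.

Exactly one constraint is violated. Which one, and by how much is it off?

Distance(W, F) = 27.1 — off by 8.60.

D = (0.00, 0.00) ✓; DL at 33.90° ✓; |DL| = 17.70 ✓; ∠DLE = 121.9° ✓; |LE| = 29.40 ✓; ∠LES = 130.7° ✓; |ES| = 21.30 ✓; ∠ESN = 42.40° ✓; |SN| = 22.70 ✓; ∠(SN, NW) = 90.00° ✓; |NW| = 29.00 ✓; ∠NWF = 42.30° ✓; |WF| = 35.70 ✗.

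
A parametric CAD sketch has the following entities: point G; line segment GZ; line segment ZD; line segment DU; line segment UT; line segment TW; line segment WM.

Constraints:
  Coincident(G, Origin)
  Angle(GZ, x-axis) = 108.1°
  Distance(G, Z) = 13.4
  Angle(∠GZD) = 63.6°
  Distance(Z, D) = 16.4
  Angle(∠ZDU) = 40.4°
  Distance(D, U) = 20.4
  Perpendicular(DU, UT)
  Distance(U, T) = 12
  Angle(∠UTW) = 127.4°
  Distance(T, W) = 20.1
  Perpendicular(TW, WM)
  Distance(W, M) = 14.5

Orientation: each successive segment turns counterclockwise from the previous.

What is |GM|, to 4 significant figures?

25.12

G is at the origin; GZ runs at 108.1° with length 13.4, so Z = (-4.163, 12.74). ∠GZD = 63.6° gives ZD at -135.5° from the x-axis; with |ZD| = 16.4, D = (-15.86, 1.242). ∠ZDU = 40.4° gives DU at 4.100° from the x-axis; with |DU| = 20.4, U = (4.487, 2.701). The perpendicularity gives UT at right angles to DU, so UT runs at 94.10°; with |UT| = 12.0, T = (3.629, 14.67). ∠UTW = 127.4° gives TW at 146.7° from the x-axis; with |TW| = 20.1, W = (-13.17, 25.71). The perpendicularity gives WM at right angles to TW, so WM runs at -123.3°; with |WM| = 14.5, M = (-21.13, 13.59). Then |GM| = |M − G| = 25.12.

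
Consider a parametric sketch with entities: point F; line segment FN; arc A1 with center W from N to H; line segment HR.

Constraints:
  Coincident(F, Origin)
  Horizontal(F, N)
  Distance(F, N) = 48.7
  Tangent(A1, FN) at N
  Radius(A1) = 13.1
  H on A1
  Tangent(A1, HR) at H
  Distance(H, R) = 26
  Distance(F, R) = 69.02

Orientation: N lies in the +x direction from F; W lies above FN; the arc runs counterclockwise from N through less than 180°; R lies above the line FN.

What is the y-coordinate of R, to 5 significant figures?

41.488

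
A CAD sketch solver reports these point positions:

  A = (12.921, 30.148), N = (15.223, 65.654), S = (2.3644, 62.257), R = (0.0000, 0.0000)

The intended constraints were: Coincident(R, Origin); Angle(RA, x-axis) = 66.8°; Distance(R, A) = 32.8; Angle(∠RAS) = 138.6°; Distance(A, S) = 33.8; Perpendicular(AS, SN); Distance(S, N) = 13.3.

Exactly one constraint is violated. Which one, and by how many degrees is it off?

Perpendicular(AS, SN) — off by 3.40°.

R = (0.00, 0.00) ✓; RA at 66.80° ✓; |RA| = 32.80 ✓; ∠RAS = 138.6° ✓; |AS| = 33.80 ✓; ∠(AS, SN) = 93.40° ✗; |SN| = 13.30 ✓.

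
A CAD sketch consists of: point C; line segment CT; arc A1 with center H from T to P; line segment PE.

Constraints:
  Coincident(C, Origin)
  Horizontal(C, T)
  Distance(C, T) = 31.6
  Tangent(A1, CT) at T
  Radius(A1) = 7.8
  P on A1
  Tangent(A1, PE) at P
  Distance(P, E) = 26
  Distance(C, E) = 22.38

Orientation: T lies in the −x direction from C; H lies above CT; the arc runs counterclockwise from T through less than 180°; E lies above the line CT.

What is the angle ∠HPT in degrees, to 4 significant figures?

67.16°

C is at the origin; CT is horizontal with |CT| = 31.6 and T on the −x side, so T = (-31.60, 0.000). Tangency of A1 to CT means the radius HT is perpendicular to CT, so H = T + (0, 7.8) = (-31.60, 7.800). Since HP ⟂ PE (tangency), |HE| = √(7.8² + 26.0²) = 27.14 regardless of where P sits on A1. So E lies on both circle(C, 22.38) and circle(H, 27.14); the above-CT intersection is E = (-7.856, 20.96). P is the foot of the tangent from E: P = (-26.02, 2.351).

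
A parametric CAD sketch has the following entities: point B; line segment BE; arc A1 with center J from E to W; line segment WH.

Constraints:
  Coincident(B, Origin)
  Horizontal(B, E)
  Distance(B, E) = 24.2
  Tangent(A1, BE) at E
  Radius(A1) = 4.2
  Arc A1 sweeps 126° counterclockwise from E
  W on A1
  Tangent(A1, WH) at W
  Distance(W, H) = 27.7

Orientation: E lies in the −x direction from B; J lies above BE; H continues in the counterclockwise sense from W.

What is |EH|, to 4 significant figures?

31.80

On A1, E sits at bearing -90° from J; a 126° counterclockwise sweep puts W at bearing 36°, so W = J + 4.2·(cos 36°, sin 36°) = (-20.80, 6.669). Tangency of A1 to WH means the radius JW is perpendicular to WH, so WH runs along (−sin 36°, cos 36°); with |WH| = 27.7, H = (-37.08, 29.08). Then |EH| = |H − E| = 31.80.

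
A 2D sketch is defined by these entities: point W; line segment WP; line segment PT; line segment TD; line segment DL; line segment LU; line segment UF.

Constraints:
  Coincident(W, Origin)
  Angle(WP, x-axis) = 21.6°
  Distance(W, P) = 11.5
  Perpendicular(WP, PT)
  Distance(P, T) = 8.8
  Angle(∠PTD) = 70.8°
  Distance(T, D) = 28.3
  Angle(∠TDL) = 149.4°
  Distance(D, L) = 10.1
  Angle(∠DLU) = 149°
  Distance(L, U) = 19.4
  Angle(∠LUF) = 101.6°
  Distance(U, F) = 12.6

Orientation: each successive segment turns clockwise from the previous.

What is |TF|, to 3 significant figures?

47.5

W is at the origin; WP runs at 21.6° with length 11.5, so P = (10.7, 4.23). WP is perpendicular to PT, so PT runs at -68.4°; with |PT| = 8.8, T = (13.9, -3.95). ∠PTD = 70.8° gives TD at -178° from the x-axis; with |TD| = 28.3, D = (-14.3, -5.13). ∠TDL = 149.4° gives DL at 152° from the x-axis; with |DL| = 10.1, L = (-23.2, -0.361). ∠DLU = 149.0° gives LU at 121° from the x-axis; with |LU| = 19.4, U = (-33.2, 16.3). ∠LUF = 101.6° gives UF at 42.4° from the x-axis; with |UF| = 12.6, F = (-23.9, 24.8). Then |TF| = |F − T| = 47.5.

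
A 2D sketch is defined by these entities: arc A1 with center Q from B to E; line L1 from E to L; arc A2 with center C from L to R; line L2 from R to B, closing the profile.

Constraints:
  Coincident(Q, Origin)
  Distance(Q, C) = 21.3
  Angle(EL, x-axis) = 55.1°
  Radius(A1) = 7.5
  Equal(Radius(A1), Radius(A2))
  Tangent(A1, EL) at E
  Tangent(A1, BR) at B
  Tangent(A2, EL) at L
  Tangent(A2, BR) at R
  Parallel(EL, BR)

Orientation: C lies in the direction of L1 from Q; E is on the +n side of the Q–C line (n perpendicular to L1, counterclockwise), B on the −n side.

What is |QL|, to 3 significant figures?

22.6

Tangency of A1 to both parallel lines with radius 7.5 puts E and B at Q ± 7.5·n: E = (-6.15, 4.29), B = (6.15, -4.29). Equal radii place L and R the same way about C: L = C + 7.5·n = (6.04, 21.8), R = C − 7.5·n = (18.3, 13.2). Then |QL| = |L − Q| = 22.6.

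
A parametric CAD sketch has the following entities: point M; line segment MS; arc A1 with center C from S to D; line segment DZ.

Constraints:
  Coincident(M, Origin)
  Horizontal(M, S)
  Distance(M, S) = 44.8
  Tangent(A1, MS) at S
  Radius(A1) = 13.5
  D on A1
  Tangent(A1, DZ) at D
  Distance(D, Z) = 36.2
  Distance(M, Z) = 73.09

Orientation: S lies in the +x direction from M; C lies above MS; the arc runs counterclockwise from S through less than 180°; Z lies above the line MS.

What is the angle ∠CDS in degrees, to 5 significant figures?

40.056°

Checks: |MS| = 44.80 ✓; |CD| = 13.50 ✓; ∠(CD, DZ) = 90.00° ✓; |DZ| = 36.20 ✓; |MZ| = 73.09 ✓.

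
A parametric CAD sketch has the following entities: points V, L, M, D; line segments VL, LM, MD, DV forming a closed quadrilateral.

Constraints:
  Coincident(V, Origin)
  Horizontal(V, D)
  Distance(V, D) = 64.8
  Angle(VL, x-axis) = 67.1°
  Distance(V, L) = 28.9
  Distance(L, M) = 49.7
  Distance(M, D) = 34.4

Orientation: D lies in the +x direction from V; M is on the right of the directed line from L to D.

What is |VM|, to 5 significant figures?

38.881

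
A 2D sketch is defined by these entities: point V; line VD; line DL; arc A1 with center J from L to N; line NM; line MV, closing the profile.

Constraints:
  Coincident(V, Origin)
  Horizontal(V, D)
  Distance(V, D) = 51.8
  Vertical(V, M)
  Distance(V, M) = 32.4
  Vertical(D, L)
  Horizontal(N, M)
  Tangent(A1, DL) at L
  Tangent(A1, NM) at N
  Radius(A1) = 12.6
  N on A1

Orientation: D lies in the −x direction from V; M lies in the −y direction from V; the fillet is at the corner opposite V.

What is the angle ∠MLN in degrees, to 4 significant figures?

31.33°

V is at the origin; V and D share the same y with |VD| = 51.8 and D on the −x side, so D = (-51.80, 0.000). VM is vertical with |VM| = 32.4 and M on the −y side, so M = (0.000, -32.40). The virtual corner opposite V is at (-51.80, -32.40). A1 meets DL tangentially, so JL is at right angles to DL and the tangent condition forces JN to be normal to NM, with radius 12.6, so the center J sits 12.6 in from both sides at J = (-39.20, -19.80). That places the tangent points at L = (-51.80, -19.80) on DL and N = (-39.20, -32.40) on NM. Then cos ∠MLN = LM·LN / (|LM||LN|), giving 31.33°.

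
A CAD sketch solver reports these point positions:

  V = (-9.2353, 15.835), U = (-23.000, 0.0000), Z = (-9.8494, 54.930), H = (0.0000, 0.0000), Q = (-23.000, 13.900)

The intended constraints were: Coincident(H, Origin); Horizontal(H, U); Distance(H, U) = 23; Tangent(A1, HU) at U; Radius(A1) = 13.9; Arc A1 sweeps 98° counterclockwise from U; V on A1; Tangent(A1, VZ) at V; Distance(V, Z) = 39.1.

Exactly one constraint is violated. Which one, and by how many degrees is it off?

Tangent(A1, VZ) at V — off by 7.10°.

H = (0.00, 0.00) ✓; H.y = 0.00, U.y = 0.00 ✓; |HU| = 23.00 ✓; ∠(QU, UH) = 90.00° ✓; |QU| = 13.90 ✓; bearing(Q→V) − bearing(Q→U) = 98.00° ✓; |QV| = 13.90 ✓; ∠(QV, VZ) = 97.10° ✗; |VZ| = 39.10 ✓.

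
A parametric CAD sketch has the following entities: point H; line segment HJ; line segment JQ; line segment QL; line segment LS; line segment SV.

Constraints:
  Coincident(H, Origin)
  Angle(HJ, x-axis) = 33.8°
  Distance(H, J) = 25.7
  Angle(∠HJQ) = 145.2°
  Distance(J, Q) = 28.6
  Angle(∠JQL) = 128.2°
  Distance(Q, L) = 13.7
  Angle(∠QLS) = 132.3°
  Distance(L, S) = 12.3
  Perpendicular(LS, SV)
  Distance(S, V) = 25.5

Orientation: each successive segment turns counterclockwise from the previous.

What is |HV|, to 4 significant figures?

31.26

H is at the origin; HJ runs at 33.8° with length 25.7, so J = (21.36, 14.30). ∠HJQ = 145.2° gives JQ at 68.60° from the x-axis; with |JQ| = 28.6, Q = (31.79, 40.92). ∠JQL = 128.2° gives QL at 120.4° from the x-axis; with |QL| = 13.7, L = (24.86, 52.74). ∠QLS = 132.3° gives LS at 168.1° from the x-axis; with |LS| = 12.3, S = (12.82, 55.28). LS is perpendicular to SV, so SV runs at -101.9°; with |SV| = 25.5, V = (7.565, 30.33). Then |HV| = |V − H| = 31.26.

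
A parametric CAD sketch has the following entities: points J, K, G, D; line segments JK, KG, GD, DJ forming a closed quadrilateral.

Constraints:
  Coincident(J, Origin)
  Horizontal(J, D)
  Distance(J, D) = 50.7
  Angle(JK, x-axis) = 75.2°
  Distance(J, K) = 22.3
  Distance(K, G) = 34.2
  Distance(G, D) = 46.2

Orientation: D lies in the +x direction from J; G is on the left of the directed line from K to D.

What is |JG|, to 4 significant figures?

53.66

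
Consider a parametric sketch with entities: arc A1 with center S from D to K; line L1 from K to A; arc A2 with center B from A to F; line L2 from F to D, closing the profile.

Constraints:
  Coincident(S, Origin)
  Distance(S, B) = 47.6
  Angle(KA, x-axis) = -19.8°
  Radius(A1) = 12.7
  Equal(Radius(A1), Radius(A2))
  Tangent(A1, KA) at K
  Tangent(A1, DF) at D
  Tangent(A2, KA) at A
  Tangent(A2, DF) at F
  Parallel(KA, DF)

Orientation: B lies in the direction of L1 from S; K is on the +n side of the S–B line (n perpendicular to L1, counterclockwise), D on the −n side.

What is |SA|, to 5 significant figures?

49.265

Tangency of A1 to both parallel lines with radius 12.7 puts K and D at S ± 12.7·n: K = (4.3020, 11.949), D = (-4.3020, -11.949). Equal radii place A and F the same way about B: A = B + 12.7·n = (49.088, -4.1747), F = B − 12.7·n = (40.484, -28.073). Then |SA| = |A − S| = 49.265.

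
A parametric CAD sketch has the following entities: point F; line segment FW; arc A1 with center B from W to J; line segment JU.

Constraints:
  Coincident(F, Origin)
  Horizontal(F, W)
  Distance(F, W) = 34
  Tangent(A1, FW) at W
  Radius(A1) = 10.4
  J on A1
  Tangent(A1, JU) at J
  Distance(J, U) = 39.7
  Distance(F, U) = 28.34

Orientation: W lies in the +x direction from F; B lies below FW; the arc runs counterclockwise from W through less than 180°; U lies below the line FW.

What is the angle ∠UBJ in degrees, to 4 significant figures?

75.32°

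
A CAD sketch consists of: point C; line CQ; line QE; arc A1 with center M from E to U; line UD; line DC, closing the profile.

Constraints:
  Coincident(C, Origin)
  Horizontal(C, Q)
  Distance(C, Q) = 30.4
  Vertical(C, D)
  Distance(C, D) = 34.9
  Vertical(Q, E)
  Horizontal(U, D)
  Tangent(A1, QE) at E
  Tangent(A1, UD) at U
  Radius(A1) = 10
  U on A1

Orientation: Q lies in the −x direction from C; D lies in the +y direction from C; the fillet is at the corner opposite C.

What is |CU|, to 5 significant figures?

40.425

The virtual corner opposite C is at (-30.400, 34.900). The tangent condition forces ME to be normal to QE and since A1 is tangent to UD there, MU ⟂ UD, with radius 10.0, so the center M sits 10.0 in from both sides at M = (-20.400, 24.900). That places the tangent points at E = (-30.400, 24.900) on QE and U = (-20.400, 34.900) on UD. Then |CU| = |U − C| = 40.425.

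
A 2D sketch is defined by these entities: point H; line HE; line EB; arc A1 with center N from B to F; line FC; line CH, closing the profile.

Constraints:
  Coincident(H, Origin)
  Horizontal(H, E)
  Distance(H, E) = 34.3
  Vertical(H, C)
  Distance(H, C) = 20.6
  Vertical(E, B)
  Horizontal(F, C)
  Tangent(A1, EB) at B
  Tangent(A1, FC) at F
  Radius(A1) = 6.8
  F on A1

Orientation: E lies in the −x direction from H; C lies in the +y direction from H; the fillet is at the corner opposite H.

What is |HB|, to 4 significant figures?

36.97

H is at the origin; HE is horizontal with |HE| = 34.3 and E on the −x side, so E = (-34.30, 0.000). HC is vertical with |HC| = 20.6 and C on the +y side, so C = (0.000, 20.60). The virtual corner opposite H is at (-34.30, 20.60). The tangent condition forces NB to be normal to EB and since A1 is tangent to FC there, NF ⟂ FC, with radius 6.8, so the center N sits 6.8 in from both sides at N = (-27.50, 13.80). That places the tangent points at B = (-34.30, 13.80) on EB and F = (-27.50, 20.60) on FC. Then |HB| = |B − H| = 36.97.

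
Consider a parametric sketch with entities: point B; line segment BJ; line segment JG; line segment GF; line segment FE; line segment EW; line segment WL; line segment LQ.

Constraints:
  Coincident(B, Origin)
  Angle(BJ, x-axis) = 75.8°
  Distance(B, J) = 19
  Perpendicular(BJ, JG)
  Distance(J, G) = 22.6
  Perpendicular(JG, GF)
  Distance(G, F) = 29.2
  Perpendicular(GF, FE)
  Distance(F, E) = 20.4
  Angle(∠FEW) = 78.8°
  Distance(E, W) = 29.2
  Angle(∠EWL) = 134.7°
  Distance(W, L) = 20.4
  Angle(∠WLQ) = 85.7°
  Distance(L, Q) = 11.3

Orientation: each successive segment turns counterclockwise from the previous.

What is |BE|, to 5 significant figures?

10.435

B is at the origin; BJ runs at 75.8° with length 19.0, so J = (4.6608, 18.419). BJ ⟂ JG, so JG runs at 165.80°; with |JG| = 22.6, G = (-17.249, 23.963). JG ⟂ GF, so GF runs at -104.20°; with |GF| = 29.2, F = (-24.412, -4.3444). The perpendicularity gives FE at right angles to GF, so FE runs at -14.200°; with |FE| = 20.4, E = (-4.6349, -9.3487). Then |BE| = |E − B| = 10.435.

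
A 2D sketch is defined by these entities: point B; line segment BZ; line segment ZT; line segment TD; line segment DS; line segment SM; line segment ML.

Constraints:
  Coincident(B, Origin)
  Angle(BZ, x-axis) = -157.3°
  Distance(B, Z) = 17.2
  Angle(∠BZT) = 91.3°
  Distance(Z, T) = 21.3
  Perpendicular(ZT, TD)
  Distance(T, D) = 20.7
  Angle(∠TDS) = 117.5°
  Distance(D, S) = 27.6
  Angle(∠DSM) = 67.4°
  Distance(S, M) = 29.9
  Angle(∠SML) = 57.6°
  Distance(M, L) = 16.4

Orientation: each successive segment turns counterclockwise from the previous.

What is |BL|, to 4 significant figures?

10.97

B is at the origin; BZ runs at -157.3° with length 17.2, so Z = (-15.87, -6.638). ∠BZT = 91.3° gives ZT at -68.60° from the x-axis; with |ZT| = 21.3, T = (-8.096, -26.47). ZT ⟂ TD, so TD runs at 21.40°; with |TD| = 20.7, D = (11.18, -18.92). ∠TDS = 117.5° gives DS at 83.90° from the x-axis; with |DS| = 27.6, S = (14.11, 8.528). ∠DSM = 67.4° gives SM at -163.5° from the x-axis; with |SM| = 29.9, M = (-14.56, 0.03555). ∠SML = 57.6° gives ML at -41.10° from the x-axis; with |ML| = 16.4, L = (-2.200, -10.75). Then |BL| = |L − B| = 10.97.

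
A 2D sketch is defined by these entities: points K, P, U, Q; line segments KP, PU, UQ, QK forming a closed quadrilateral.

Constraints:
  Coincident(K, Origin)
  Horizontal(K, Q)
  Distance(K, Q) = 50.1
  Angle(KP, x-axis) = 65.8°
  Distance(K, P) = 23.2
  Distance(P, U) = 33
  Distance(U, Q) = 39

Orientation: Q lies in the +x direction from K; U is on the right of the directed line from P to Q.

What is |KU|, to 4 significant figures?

17.38

Checks: |PU| = 33.00 ✓; |UQ| = 39.00 ✓.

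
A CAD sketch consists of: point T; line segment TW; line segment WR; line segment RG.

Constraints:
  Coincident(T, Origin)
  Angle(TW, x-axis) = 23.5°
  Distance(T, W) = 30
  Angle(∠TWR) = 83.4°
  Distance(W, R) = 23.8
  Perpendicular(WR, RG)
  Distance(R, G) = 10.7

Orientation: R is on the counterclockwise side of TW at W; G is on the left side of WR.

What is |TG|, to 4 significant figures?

27.91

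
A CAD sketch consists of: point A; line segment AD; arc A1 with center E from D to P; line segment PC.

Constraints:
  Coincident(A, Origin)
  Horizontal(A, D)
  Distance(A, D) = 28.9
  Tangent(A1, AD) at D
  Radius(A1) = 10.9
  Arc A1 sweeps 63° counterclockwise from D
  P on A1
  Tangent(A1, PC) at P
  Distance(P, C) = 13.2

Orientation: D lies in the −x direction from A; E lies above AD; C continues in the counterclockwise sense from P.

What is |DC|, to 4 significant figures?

23.67

A is at the origin; A and D share the same y with |AD| = 28.9 and D on the −x side, so D = (-28.90, 0.000). Tangency of A1 to AD means the radius ED is perpendicular to AD, so E = D + (0, 10.9) = (-28.90, 10.90). On A1, D sits at bearing -90° from E; a 63° counterclockwise sweep puts P at bearing -27°, so P = E + 10.9·(cos -27°, sin -27°) = (-19.19, 5.952). The tangent condition forces EP to be normal to PC, so PC runs along (−sin -27°, cos -27°); with |PC| = 13.2, C = (-13.20, 17.71). Then |DC| = |C − D| = 23.67.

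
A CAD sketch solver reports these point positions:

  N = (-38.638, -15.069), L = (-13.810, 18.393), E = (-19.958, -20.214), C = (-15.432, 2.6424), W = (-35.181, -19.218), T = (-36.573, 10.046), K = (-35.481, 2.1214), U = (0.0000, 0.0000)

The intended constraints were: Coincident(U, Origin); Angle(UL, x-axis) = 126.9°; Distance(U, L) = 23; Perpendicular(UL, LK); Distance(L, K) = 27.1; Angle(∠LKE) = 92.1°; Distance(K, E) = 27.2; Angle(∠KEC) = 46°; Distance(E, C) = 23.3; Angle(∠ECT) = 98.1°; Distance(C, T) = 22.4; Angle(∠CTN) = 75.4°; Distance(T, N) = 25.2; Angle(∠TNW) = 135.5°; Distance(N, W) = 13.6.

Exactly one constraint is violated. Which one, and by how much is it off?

Distance(N, W) = 13.6 — off by 8.20.

U = (0.00, 0.00) ✓; UL at 126.9° ✓; |UL| = 23.00 ✓; ∠(UL, LK) = 90.00° ✓; |LK| = 27.10 ✓; ∠LKE = 92.10° ✓; |KE| = 27.20 ✓; ∠KEC = 46.00° ✓; |EC| = 23.30 ✓; ∠ECT = 98.10° ✓; |CT| = 22.40 ✓; ∠CTN = 75.40° ✓; |TN| = 25.20 ✓; ∠TNW = 135.5° ✓; |NW| = 5.400 ✗.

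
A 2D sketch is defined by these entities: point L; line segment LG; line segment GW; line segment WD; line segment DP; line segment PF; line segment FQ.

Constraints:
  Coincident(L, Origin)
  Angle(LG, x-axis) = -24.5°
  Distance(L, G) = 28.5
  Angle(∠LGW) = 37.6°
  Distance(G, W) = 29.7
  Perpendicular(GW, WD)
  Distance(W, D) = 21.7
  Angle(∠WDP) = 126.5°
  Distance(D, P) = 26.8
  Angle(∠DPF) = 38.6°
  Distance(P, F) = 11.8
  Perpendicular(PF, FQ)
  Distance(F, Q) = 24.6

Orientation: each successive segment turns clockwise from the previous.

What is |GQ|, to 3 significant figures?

47.8

L is at the origin; LG runs at -24.5° with length 28.5, so G = (25.9, -11.8). ∠LGW = 37.6° gives GW at -167° from the x-axis; with |GW| = 29.7, W = (-2.99, -18.6). GW is perpendicular to WD, so WD runs at 103°; with |WD| = 21.7, D = (-7.91, 2.58). ∠WDP = 126.5° gives DP at 49.6° from the x-axis; with |DP| = 26.8, P = (9.46, 23.0). ∠DPF = 38.6° gives PF at -91.8° from the x-axis; with |PF| = 11.8, F = (9.09, 11.2). PF ⟂ FQ, so FQ runs at 178°; with |FQ| = 24.6, Q = (-15.5, 12.0). Then |GQ| = |Q − G| = 47.8.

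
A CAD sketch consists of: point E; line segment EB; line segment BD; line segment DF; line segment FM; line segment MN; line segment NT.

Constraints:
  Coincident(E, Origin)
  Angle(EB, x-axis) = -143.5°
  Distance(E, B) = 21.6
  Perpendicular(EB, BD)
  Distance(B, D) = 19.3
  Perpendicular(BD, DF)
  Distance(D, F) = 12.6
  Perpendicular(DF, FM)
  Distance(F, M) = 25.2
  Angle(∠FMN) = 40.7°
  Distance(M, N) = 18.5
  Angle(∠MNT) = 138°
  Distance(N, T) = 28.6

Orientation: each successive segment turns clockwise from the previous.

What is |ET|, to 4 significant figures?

42.01

∠FMN = 40.7° gives MN at 167.2° from the x-axis; with |MN| = 18.5, N = (-21.77, -5.998). ∠MNT = 138.0° gives NT at 125.2° from the x-axis; with |NT| = 28.6, T = (-38.25, 17.37). Then |ET| = |T − E| = 42.01.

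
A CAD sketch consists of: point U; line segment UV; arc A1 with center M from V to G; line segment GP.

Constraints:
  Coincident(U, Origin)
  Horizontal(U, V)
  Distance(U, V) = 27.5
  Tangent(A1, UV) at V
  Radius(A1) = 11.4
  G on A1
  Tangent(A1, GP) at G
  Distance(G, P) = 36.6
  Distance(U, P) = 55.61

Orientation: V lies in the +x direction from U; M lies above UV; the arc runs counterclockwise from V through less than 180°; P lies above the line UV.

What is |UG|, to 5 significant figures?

41.166

U is at the origin; U and V share the same y with |UV| = 27.5 and V on the +x side, so V = (27.500, 0.0000). Tangency of A1 to UV means the radius MV is perpendicular to UV, so M = V + (0, 11.4) = (27.500, 11.400). Since MG ⟂ GP (tangency), |MP| = √(11.4² + 36.6²) = 38.334 regardless of where G sits on A1. So P lies on both circle(U, 55.61) and circle(M, 38.334); the above-UV intersection is P = (25.037, 49.655). G is the foot of the tangent from P: G = (38.144, 15.483).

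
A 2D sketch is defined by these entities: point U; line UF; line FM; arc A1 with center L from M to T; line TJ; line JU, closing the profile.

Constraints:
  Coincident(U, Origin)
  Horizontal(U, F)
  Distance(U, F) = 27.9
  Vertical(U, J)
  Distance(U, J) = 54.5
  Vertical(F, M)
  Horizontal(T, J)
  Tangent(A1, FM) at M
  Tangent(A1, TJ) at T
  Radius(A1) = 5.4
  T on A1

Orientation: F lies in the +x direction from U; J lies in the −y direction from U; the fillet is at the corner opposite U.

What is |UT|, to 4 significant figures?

58.96

The virtual corner opposite U is at (27.90, -54.50). The tangent condition forces LM to be normal to FM and A1 meets TJ tangentially, so LT is at right angles to TJ, with radius 5.4, so the center L sits 5.4 in from both sides at L = (22.50, -49.10). That places the tangent points at M = (27.90, -49.10) on FM and T = (22.50, -54.50) on TJ. Then |UT| = |T − U| = 58.96.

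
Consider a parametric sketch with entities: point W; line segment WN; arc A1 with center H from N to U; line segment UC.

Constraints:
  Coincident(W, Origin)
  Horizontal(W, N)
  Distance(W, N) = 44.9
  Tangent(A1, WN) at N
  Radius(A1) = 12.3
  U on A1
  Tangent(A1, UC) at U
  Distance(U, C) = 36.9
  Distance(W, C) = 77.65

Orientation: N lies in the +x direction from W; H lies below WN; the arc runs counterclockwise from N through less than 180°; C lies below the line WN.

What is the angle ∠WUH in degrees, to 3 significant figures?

106°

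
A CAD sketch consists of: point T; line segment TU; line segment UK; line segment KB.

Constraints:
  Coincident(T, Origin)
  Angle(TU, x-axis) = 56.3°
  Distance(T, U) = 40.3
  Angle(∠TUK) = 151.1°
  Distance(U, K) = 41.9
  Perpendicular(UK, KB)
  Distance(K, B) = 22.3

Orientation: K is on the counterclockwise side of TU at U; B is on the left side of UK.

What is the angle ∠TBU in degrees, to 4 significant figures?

25.93°

T is at the origin; TU runs at 56.3° with length 40.3, so U = 40.3·(cos 56.3°, sin 56.3°) = (22.36, 33.53). ∠TUK = 151.1°, so UK runs at 56.3° + (180° − 151.1°) = 85.20° from the x-axis; with |UK| = 41.9, K = U + 41.9·(cos 85.20°, sin 85.20°) = (25.87, 75.28). UK ⟂ KB; with |KB| = 22.3 on the left of UK, B = K + 22.3·(-0.9965, 0.08368) = (3.645, 77.15). Then cos ∠TBU = BT·BU / (|BT||BU|), giving 25.93°.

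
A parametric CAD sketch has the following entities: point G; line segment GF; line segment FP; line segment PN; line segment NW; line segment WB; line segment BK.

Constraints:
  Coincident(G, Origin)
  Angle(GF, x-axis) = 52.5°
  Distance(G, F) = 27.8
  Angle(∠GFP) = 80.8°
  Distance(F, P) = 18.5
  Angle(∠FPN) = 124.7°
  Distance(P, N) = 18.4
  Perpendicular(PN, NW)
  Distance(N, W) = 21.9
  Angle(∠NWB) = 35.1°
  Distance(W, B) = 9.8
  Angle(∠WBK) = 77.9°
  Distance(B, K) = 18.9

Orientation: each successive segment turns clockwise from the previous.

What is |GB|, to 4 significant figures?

13.42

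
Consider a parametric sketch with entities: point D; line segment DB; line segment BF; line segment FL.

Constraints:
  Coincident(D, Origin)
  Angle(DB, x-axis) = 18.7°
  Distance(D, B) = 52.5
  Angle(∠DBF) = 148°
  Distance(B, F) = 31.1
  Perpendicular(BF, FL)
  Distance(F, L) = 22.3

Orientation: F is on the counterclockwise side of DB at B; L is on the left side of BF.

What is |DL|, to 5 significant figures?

75.824

∠DBF = 148.0°, so BF runs at 18.7° + (180° − 148.0°) = 50.700° from the x-axis; with |BF| = 31.1, F = B + 31.1·(cos 50.700°, sin 50.700°) = (69.427, 40.899). The perpendicularity gives FL at right angles to BF; with |FL| = 22.3 on the left of BF, L = F + 22.3·(-0.77384, 0.63338) = (52.170, 55.023). Then |DL| = |L − D| = 75.824.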